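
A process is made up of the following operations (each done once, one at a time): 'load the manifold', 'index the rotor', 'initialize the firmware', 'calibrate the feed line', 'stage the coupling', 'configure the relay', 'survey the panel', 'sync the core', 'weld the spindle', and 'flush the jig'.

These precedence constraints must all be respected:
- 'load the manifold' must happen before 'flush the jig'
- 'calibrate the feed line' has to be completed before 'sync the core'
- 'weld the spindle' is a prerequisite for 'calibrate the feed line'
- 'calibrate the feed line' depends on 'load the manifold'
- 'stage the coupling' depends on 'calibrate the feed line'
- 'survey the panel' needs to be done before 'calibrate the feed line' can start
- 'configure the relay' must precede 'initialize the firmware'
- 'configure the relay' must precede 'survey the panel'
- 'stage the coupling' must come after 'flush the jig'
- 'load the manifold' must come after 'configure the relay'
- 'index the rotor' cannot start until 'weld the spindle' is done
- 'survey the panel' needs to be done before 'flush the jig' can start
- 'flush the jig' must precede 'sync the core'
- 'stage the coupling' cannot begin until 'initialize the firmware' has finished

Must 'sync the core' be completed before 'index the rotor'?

'sync the core' and 'index the rotor' are not related by any chain of constraints.
There exist valid orderings with 'index the rotor' before 'sync the core', so 'sync the core' is not required to come first.

No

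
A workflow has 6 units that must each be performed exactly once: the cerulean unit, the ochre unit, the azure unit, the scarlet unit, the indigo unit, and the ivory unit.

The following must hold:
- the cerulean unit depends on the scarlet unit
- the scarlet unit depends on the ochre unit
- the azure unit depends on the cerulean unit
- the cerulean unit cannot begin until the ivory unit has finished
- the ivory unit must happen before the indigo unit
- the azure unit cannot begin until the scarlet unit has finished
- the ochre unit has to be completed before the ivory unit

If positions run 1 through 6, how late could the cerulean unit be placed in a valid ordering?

The only unit forced after the cerulean unit (directly or by a chain) is the azure unit.
With 1 mandatory successor out of 6 units total, the latest slot for the cerulean unit is 6−1 = 5, and it's reachable by doing all non-successors before the cerulean unit.

5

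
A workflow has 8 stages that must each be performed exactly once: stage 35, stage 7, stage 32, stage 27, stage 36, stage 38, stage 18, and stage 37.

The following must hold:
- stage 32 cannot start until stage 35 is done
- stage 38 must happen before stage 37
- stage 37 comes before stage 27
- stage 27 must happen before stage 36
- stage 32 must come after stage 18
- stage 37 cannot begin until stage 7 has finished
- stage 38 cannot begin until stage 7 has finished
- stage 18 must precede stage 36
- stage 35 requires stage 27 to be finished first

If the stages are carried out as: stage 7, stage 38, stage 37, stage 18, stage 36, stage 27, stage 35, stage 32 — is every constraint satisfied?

No

Here stage 27 comes after stage 36.
That contradicts the constraint that stage 27 must precede stage 36.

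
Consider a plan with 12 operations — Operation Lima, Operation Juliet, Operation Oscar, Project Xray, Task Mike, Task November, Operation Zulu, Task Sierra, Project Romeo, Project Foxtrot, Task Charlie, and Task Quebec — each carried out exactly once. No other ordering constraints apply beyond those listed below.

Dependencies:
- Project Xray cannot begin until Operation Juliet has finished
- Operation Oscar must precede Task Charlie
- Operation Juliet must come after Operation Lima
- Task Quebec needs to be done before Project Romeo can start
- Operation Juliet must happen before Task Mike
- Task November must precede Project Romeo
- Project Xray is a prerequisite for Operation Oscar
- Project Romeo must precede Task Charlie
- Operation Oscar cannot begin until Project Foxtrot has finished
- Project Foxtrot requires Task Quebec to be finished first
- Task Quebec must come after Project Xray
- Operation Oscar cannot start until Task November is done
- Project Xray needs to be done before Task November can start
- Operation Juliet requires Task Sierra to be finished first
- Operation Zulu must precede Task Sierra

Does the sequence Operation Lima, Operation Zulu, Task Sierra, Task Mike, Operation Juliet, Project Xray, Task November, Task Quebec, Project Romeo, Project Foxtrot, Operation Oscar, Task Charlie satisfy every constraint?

Here Operation Juliet comes after Task Mike.
But one of the constraints requires Operation Juliet before Task Mike, so this ordering violates it.

No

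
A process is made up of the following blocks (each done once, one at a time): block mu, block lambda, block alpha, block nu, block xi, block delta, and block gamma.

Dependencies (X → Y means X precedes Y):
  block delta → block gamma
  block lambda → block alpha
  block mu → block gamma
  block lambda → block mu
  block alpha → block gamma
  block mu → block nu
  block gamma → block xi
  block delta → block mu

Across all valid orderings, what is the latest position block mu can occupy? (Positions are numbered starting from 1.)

The blocks that are forced after block mu, directly or by a chain of constraints, are block nu, block xi, block gamma. That's 3 blocks.
So at least 3 blocks follow block mu, putting block mu no later than position 4. That position is achievable by scheduling everything else first.

4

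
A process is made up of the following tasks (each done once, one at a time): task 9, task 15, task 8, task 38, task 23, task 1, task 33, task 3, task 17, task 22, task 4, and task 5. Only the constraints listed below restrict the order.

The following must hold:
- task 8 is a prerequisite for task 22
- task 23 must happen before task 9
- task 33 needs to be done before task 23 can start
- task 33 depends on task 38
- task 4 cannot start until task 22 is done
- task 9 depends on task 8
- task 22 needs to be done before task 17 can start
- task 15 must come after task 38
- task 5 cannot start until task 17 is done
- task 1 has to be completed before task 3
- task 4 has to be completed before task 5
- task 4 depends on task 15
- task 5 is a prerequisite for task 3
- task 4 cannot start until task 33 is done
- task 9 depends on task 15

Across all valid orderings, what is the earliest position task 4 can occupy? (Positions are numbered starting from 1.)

Every task that must precede task 4 has to come before it. Tracing all chains that end at task 4, those tasks are: task 15, task 8, task 38, task 33, task 22 — 5 in total.
With 5 mandatory predecessors, the earliest task 4 can sit is position 5+1 = 6, and placing just those 5 first achieves it.

6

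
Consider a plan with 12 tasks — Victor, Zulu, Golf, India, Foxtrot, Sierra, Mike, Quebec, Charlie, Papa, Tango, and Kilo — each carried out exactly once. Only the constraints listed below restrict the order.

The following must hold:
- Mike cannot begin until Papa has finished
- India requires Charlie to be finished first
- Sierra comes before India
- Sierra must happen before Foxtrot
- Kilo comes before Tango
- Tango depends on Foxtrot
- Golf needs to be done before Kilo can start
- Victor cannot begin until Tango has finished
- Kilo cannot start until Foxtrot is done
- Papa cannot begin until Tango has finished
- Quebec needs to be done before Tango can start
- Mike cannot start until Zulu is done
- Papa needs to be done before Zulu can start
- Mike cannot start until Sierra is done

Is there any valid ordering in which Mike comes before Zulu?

Following Zulu → Mike, Zulu must precede Mike in every valid ordering.
So no valid ordering can have Mike before Zulu.

No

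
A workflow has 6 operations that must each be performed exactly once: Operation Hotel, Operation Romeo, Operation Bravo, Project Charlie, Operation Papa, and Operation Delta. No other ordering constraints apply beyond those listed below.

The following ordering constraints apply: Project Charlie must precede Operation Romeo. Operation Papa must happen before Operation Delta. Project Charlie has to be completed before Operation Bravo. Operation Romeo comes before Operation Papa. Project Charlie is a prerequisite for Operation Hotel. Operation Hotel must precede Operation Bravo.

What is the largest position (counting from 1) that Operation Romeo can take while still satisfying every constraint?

4

Following every chain forward from Operation Romeo, the operations that must come later are Operation Papa, Operation Delta — 2 of them.
So at least 2 operations follow Operation Romeo, putting Operation Romeo no later than position 4. That position is achievable by scheduling everything else first.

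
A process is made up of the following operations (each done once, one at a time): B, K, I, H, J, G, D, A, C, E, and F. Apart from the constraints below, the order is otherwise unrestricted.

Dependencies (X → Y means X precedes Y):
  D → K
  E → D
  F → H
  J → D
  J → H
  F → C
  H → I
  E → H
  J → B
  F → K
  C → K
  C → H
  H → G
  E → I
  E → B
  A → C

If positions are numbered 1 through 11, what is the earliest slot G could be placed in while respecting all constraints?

7

The operations that are forced before G, directly or transitively, are H, J, A, C, E, F. That's 6 operations.
With 6 mandatory predecessors, the earliest G can sit is position 6+1 = 7, and placing just those 6 first achieves it.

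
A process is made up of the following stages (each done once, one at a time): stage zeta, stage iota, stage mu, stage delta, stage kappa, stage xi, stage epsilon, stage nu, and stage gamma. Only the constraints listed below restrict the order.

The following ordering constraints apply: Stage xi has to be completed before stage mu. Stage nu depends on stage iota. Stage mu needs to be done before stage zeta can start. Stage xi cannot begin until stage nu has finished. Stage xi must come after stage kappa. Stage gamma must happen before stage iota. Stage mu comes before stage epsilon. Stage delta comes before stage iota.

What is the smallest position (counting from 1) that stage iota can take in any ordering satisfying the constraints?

Working backwards through the constraints from stage iota, its full set of required predecessors is stage delta, stage gamma — 2 of them.
With 2 mandatory predecessors, the earliest stage iota can sit is position 2+1 = 3, and placing just those 2 first achieves it.

3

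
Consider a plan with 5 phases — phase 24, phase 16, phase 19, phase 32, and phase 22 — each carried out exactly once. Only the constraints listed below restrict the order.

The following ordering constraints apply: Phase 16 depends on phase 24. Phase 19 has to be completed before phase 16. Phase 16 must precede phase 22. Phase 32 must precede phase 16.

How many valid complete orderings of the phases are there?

6

The phases with no prerequisites are phase 24, phase 19, phase 32; any of them can be placed first.
Counting all ways to extend the partial order to a total order gives 6.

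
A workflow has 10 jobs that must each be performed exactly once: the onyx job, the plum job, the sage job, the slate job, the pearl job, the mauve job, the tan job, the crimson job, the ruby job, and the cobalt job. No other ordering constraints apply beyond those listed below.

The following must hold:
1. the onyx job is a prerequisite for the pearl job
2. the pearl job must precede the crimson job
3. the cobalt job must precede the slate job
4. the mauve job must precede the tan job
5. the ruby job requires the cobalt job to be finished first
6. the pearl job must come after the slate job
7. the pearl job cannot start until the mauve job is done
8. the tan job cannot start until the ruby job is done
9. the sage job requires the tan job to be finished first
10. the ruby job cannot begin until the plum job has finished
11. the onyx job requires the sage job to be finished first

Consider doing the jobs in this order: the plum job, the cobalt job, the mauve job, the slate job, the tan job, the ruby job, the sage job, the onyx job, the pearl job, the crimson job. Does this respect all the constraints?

Here the ruby job comes after the tan job.
Since the ruby job is required before the tan job, the ordering is invalid.

No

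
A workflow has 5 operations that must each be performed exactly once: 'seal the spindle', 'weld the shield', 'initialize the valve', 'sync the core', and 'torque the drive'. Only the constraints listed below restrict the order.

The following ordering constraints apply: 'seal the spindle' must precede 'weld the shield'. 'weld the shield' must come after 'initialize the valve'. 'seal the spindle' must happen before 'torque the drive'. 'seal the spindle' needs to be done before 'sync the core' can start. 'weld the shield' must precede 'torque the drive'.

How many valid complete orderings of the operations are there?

The operations with no prerequisites are 'seal the spindle', 'initialize the valve'; any of them can be placed first.
Counting all ways to extend the partial order to a total order gives 7.

7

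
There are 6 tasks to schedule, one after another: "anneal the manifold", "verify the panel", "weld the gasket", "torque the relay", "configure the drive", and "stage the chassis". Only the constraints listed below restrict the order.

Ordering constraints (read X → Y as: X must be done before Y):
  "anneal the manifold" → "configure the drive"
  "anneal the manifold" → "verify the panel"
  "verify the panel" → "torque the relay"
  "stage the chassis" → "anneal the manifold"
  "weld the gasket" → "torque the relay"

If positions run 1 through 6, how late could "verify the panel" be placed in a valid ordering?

5

Following the constraints forward from "verify the panel", its only required successor is "torque the relay".
So at least 1 task follows "verify the panel", putting "verify the panel" no later than position 5. That position is achievable by scheduling everything else first.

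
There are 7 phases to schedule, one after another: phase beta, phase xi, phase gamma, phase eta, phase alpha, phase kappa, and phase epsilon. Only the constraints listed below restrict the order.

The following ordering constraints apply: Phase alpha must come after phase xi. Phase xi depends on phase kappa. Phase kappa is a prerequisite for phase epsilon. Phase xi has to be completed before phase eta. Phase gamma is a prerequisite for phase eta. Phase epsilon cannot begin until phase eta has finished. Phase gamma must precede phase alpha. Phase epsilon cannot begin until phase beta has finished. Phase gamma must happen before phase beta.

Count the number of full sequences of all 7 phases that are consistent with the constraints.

33

2 phases have no prerequisites (phase gamma, phase kappa), so any of them could come first.
Counting all ways to extend the partial order to a total order gives 33.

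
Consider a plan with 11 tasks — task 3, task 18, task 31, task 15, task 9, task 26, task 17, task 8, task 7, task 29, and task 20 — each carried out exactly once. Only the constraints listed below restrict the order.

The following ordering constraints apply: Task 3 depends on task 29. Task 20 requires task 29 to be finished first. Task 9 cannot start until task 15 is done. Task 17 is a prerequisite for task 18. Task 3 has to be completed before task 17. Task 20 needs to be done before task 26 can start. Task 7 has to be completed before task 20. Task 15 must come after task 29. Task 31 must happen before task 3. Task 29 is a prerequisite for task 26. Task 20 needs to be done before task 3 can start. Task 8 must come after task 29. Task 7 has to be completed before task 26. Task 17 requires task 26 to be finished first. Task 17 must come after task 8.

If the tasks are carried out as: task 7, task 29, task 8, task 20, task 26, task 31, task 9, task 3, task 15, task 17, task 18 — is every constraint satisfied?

No

In the proposed order, task 9 appears before task 15.
That contradicts the constraint that task 15 must precede task 9.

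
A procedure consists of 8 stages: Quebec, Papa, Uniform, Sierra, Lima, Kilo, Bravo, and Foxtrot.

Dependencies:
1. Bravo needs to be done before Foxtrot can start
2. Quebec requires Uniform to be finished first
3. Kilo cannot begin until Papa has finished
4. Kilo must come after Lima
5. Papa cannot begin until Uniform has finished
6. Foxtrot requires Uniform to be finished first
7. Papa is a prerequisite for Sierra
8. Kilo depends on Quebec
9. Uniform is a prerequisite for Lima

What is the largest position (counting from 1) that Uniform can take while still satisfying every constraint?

The stages that are forced after Uniform, directly or by a chain of constraints, are Quebec, Papa, Sierra, Lima, Kilo, Foxtrot. That's 6 stages.
So at least 6 stages follow Uniform, putting Uniform no later than position 2. That position is achievable by scheduling everything else first.

2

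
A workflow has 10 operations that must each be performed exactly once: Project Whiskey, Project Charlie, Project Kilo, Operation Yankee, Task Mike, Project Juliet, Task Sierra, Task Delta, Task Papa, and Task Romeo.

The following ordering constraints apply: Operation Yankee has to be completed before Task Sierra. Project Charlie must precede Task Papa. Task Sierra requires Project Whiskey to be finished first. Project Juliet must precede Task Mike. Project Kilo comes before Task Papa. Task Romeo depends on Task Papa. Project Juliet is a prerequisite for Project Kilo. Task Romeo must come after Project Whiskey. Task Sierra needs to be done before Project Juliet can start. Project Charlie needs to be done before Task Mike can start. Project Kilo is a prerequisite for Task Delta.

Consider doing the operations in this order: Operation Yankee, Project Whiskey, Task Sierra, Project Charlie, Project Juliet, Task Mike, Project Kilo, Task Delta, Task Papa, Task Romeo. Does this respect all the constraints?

Yes

Checking each listed constraint against this order: for instance, Project Whiskey is in position 2 and Task Romeo in position 10, so that constraint holds — and the remaining constraints check out the same way.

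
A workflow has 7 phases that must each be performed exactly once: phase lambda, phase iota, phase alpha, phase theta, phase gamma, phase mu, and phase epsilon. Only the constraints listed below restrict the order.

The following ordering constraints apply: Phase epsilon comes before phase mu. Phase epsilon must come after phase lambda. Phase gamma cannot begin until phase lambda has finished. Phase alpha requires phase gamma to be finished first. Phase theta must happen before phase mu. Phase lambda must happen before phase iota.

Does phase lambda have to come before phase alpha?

Yes

Following the dependencies: phase lambda → phase gamma → phase alpha.
That forces phase lambda before phase alpha in every valid schedule.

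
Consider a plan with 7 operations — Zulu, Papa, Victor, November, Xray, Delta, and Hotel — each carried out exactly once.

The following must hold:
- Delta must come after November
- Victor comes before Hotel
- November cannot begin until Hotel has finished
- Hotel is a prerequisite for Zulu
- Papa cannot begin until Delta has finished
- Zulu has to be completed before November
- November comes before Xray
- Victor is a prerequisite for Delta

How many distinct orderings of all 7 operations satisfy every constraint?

3

Only Victor has no prerequisites, so it must go first.
Systematically extending each partial ordering one operation at a time and counting, there are 3 complete orderings.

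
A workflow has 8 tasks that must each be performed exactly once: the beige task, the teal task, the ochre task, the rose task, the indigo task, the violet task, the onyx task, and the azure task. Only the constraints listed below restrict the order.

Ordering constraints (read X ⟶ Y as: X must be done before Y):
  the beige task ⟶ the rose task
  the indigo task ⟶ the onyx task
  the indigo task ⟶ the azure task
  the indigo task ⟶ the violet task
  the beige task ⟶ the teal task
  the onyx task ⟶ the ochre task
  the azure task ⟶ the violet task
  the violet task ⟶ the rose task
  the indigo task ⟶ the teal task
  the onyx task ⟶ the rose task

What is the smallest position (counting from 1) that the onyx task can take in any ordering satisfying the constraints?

Working backwards through the constraints from the onyx task, its only required predecessor is the indigo task.
With 1 mandatory predecessor, the earliest the onyx task can sit is position 1+1 = 2, and placing just that one first achieves it.

2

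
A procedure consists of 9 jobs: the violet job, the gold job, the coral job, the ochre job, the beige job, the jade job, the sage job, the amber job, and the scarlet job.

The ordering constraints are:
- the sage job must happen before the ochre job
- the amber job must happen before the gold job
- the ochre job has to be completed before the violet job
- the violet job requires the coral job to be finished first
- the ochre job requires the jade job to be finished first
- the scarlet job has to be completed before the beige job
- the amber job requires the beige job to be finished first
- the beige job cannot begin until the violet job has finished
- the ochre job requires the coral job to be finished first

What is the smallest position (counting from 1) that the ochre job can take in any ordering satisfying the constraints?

Every job that must precede the ochre job has to come before it. Tracing all chains that end at the ochre job, those jobs are: the coral job, the jade job, the sage job — 3 in total.
With 3 mandatory predecessors, the earliest the ochre job can sit is position 3+1 = 4, and placing just those 3 first achieves it.

4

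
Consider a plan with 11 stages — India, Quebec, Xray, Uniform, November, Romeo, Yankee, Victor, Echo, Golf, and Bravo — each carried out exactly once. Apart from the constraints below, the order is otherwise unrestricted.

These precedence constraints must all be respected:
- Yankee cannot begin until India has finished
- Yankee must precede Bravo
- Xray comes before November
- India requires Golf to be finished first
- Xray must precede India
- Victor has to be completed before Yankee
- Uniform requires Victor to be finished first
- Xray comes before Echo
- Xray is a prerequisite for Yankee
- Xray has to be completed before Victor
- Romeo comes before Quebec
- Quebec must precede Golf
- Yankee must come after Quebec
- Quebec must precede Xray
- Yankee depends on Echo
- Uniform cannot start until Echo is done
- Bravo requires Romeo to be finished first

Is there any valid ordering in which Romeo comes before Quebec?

The constraints force Romeo before Quebec, so yes — every valid ordering has Romeo earlier.

Yes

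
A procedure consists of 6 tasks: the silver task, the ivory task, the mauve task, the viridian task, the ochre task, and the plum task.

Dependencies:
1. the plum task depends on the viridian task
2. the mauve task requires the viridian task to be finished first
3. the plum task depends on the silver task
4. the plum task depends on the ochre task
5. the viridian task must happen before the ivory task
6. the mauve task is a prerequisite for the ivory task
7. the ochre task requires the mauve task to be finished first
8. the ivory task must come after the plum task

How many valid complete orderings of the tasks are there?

The tasks with no prerequisites are the silver task, the viridian task; any of them can be placed first.
Counting all ways to extend the partial order to a total order gives 4.

4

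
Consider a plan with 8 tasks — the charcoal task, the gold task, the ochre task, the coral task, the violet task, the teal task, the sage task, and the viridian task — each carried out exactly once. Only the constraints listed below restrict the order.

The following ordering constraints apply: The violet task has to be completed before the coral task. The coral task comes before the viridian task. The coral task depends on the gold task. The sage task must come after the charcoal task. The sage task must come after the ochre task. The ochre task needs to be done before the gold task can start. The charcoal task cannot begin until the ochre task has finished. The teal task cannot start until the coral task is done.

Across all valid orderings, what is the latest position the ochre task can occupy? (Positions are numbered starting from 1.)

The tasks that are forced after the ochre task, directly or by a chain of constraints, are the charcoal task, the gold task, the coral task, the teal task, the sage task, the viridian task. That's 6 tasks.
So at least 6 tasks follow the ochre task, putting the ochre task no later than position 2. That position is achievable by scheduling everything else first.

2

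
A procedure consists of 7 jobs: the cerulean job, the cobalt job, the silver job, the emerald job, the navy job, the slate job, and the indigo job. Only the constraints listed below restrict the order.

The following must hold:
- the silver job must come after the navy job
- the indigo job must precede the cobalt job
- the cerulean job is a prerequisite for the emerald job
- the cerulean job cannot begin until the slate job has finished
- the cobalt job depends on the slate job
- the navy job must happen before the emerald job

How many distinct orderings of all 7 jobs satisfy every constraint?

169

The jobs with no prerequisites are the navy job, the slate job, the indigo job; any of them can be placed first.
Systematically extending each partial ordering one job at a time and counting, there are 169 complete orderings.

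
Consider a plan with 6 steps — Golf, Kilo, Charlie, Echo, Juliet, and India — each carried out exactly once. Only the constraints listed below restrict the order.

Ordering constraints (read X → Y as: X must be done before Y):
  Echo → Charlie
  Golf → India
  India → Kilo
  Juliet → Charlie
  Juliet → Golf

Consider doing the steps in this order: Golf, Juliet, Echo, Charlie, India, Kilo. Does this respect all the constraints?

The sequence places Golf ahead of Juliet.
But one of the constraints requires Juliet before Golf, so this ordering violates it.

No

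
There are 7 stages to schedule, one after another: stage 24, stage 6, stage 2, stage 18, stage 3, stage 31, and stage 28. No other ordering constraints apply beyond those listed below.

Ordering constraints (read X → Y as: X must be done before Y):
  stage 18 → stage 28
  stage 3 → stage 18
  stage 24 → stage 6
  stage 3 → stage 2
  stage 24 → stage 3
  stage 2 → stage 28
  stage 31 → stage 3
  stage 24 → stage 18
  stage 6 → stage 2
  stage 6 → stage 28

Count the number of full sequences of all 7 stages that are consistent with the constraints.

2 stages have no prerequisites (stage 24, stage 31), so any of them could come first.
Systematically extending each partial ordering one stage at a time and counting, there are 12 complete orderings.

12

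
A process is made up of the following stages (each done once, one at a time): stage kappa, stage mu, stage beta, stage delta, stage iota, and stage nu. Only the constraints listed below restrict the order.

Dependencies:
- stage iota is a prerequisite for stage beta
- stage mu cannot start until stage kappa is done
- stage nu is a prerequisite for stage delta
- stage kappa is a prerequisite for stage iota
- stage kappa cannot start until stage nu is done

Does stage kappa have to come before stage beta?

Tracing the constraints gives a chain: stage kappa → stage iota → stage beta.
So stage kappa must precede stage beta in any valid ordering.

Yes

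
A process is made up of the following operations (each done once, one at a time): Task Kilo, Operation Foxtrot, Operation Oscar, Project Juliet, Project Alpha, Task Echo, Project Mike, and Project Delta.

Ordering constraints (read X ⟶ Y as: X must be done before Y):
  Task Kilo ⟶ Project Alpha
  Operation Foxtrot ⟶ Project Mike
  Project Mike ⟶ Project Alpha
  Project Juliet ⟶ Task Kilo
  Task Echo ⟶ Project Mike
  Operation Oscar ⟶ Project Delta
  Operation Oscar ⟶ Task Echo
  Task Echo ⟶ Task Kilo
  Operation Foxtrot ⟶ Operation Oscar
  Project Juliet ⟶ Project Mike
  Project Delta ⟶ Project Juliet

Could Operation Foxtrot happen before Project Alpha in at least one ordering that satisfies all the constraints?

Yes

The constraints force Operation Foxtrot before Project Alpha, so yes — every valid ordering has Operation Foxtrot earlier.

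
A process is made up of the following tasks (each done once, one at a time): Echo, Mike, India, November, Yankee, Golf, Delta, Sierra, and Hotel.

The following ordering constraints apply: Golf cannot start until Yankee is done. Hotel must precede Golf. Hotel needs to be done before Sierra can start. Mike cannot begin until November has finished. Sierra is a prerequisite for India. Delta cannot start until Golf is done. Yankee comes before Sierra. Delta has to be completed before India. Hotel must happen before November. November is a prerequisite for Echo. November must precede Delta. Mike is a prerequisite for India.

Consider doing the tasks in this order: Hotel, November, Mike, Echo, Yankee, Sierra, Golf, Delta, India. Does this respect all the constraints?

Yes

Every stated constraint is respected: Mike sits at position 3, ahead of India at position 9, and each of the other listed pairs likewise has the predecessor earlier in the sequence.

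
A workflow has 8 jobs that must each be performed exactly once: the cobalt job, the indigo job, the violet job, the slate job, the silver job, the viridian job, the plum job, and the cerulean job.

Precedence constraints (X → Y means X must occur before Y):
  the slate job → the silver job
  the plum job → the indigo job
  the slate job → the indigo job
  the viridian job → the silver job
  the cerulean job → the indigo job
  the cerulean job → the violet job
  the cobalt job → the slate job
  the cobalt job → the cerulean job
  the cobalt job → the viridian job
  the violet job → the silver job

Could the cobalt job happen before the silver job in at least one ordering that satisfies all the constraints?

Yes

The constraints force the cobalt job before the silver job, so yes — every valid ordering has the cobalt job earlier.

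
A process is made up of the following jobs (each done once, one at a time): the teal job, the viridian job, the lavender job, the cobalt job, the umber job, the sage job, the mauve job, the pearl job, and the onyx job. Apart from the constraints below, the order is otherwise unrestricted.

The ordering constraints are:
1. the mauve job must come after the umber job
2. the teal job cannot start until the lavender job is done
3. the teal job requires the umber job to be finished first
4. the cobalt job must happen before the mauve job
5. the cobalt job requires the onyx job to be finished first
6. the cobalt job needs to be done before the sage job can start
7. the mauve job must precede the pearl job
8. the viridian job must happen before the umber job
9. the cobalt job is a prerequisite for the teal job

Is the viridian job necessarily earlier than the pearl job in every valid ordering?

Yes

Chaining the stated constraints: the viridian job → the umber job → the mauve job → the pearl job.
Hence the viridian job necessarily comes before the pearl job.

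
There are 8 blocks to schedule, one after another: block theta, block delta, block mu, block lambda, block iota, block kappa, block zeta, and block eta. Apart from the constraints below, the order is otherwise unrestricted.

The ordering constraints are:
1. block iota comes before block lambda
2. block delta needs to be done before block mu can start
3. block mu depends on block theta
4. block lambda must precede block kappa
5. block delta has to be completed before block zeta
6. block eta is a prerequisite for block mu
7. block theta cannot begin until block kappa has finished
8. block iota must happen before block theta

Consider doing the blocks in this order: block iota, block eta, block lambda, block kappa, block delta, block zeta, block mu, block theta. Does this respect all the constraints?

In the proposed order, block mu appears before block theta.
Since block theta is required before block mu, the ordering is invalid.

No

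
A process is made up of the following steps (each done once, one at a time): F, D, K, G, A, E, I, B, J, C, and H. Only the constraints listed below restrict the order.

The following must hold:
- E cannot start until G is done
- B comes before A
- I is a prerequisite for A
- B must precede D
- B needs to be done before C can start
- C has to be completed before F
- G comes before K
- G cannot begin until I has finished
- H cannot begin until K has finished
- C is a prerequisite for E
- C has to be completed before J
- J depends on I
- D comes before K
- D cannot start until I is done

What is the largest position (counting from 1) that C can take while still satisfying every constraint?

Every step that must follow C has to come after it. Tracing all chains starting from C, those steps are: F, E, J — 3 in total.
So at least 3 steps follow C, putting C no later than position 8. That position is achievable by scheduling everything else first.

8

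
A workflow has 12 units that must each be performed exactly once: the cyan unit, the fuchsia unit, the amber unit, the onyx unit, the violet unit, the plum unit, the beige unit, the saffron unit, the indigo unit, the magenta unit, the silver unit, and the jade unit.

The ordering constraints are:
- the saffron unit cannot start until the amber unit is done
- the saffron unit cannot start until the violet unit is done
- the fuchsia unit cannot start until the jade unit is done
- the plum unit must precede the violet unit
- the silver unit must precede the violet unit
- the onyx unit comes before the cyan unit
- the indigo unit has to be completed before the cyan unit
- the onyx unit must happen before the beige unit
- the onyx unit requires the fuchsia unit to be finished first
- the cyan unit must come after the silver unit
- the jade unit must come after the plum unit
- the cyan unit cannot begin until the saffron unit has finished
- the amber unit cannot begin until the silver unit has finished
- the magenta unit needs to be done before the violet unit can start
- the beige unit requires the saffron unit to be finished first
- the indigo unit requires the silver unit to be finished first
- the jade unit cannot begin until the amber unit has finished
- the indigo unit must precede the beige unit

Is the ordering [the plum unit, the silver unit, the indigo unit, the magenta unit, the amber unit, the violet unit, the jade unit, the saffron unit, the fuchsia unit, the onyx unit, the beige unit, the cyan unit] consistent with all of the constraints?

Checking each listed constraint against this order: for instance, the silver unit is in position 2 and the cyan unit in position 12, so that constraint holds — and the remaining constraints check out the same way.

Yes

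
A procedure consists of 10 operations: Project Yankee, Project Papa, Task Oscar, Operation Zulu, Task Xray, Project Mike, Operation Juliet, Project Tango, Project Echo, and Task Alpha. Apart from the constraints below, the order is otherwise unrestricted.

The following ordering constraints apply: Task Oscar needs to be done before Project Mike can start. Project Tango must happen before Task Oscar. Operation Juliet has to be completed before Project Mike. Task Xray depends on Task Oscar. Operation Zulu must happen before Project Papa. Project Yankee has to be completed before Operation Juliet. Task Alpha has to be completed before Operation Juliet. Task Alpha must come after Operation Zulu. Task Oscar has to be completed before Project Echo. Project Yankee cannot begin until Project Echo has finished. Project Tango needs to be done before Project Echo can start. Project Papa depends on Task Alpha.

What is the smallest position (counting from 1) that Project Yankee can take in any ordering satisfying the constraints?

Working backwards through the constraints from Project Yankee, its full set of required predecessors is Task Oscar, Project Tango, Project Echo — 3 of them.
With 3 mandatory predecessors, the earliest Project Yankee can sit is position 3+1 = 4, and placing just those 3 first achieves it.

4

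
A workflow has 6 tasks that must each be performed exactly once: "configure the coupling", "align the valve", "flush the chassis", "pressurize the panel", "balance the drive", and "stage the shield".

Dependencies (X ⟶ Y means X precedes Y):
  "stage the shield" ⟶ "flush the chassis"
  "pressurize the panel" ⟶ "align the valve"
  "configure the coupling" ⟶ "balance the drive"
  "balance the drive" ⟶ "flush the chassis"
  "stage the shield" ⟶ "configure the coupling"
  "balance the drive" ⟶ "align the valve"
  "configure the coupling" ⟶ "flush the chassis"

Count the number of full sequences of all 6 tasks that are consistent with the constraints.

2 tasks have no prerequisites ("pressurize the panel", "stage the shield"), so any of them could come first.
Enumerating by repeatedly choosing an available task (one whose prerequisites are all placed) gives 9 distinct complete orderings.

9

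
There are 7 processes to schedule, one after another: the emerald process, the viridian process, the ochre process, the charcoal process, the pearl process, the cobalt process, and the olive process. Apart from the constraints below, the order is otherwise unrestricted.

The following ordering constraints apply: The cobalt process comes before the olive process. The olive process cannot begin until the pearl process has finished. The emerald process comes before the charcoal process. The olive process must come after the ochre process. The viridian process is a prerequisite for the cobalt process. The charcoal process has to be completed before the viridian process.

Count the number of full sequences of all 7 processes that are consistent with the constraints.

30

The processes with no prerequisites are the emerald process, the ochre process, the pearl process; any of them can be placed first.
Systematically extending each partial ordering one process at a time and counting, there are 30 complete orderings.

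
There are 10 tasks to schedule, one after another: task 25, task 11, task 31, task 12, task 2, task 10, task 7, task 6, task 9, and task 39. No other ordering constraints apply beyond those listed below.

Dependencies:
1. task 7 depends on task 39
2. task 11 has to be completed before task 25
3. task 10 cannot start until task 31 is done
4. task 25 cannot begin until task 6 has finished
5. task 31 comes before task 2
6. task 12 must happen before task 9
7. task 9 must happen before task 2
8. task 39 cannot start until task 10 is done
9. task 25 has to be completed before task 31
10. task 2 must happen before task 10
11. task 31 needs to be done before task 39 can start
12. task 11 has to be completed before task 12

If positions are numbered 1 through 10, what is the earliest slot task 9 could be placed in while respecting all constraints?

3

The tasks that are forced before task 9, directly or transitively, are task 11, task 12. That's 2 tasks.
With 2 mandatory predecessors, the earliest task 9 can sit is position 2+1 = 3, and placing just those 2 first achieves it.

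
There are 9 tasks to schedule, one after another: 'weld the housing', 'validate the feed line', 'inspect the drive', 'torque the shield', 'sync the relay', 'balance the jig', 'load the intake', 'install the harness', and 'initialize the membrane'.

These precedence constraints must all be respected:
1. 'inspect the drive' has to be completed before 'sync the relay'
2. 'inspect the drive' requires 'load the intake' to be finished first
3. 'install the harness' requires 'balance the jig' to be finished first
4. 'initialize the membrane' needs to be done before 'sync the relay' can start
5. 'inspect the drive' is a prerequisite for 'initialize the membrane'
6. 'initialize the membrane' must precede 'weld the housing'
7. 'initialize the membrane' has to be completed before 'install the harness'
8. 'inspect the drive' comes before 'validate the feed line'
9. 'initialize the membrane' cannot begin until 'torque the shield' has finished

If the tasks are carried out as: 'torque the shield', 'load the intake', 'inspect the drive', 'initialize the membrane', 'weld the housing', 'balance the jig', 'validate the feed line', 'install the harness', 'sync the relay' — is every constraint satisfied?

Yes

Every stated constraint is respected: 'inspect the drive' sits at position 3, ahead of 'sync the relay' at position 9, and each of the other listed pairs likewise has the predecessor earlier in the sequence.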